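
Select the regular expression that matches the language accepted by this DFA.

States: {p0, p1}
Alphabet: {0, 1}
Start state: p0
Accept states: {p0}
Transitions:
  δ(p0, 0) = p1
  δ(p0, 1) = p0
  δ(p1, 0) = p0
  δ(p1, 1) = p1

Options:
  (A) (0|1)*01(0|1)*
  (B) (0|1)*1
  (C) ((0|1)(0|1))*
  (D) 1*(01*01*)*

Check each option against the DFA on short strings; one disagreement eliminates an option:
  (A) (0|1)*01(0|1)*: on ε the DFA stays in p0 and accepts (p0 ∈ Accept), but the regex does not match it → eliminate
  (B) (0|1)*1: on ε the DFA stays in p0 and accepts (p0 ∈ Accept), but the regex does not match it → eliminate
  (C) ((0|1)(0|1))*: on '1' the DFA goes p0 → p0 and accepts (p0 ∈ Accept), but the regex does not match it → eliminate
  (D) 1*(01*01*)*: agrees with the DFA on every string of length ≤ 6
Only (D) is consistent with the DFA.
(D) 1*(01*01*)*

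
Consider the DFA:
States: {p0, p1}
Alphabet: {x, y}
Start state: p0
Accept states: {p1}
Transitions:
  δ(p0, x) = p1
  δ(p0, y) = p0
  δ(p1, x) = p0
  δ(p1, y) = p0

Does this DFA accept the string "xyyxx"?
Processing string "xyyxx":
  p0 --x--> p1
  p1 --y--> p0
  p0 --y--> p0
  p0 --x--> p1
  p1 --x--> p0
Final state: p0
Accept states: {p1}
No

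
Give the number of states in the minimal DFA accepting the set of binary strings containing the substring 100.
By Myhill–Nerode, count the distinguishable equivalence classes: 4 classes — one per longest suffix of the input that is a prefix of '100' (lengths 0 through 2), plus an absorbing 'already seen 100' class.
4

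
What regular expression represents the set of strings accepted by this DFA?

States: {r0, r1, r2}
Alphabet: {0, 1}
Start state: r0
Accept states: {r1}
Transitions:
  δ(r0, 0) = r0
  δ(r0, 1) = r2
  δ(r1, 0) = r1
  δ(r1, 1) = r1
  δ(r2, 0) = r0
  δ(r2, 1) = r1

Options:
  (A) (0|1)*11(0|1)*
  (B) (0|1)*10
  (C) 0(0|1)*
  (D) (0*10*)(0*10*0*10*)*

Check each option against the DFA on short strings; one disagreement eliminates an option:
  (A) (0|1)*11(0|1)*: agrees with the DFA on every string of length ≤ 6
  (B) (0|1)*10: on '10' the DFA goes r0 → r2 → r0 and rejects (r0 ∉ Accept), but the regex matches it → eliminate
  (C) 0(0|1)*: on '0' the DFA goes r0 → r0 and rejects (r0 ∉ Accept), but the regex matches it → eliminate
  (D) (0*10*)(0*10*0*10*)*: on '1' the DFA goes r0 → r2 and rejects (r2 ∉ Accept), but the regex matches it → eliminate
Only (A) is consistent with the DFA.
(A) (0|1)*11(0|1)*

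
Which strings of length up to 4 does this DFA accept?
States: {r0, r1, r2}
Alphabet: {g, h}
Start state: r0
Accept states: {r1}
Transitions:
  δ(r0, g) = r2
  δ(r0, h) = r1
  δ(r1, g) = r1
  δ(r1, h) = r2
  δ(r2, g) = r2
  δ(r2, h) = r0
h, hg, ghh, hgg, gghh, ghhg, hggg, hhhh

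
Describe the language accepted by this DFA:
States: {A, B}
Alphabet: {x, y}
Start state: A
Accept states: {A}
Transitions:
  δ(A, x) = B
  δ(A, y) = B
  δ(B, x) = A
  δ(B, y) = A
Testing a few strings:
  'yy' → accept
  'y' → reject
  'yyx' → reject
  'yxx' → reject
State roles: A=even length so far; B=odd length so far
All strings over {x,y} of even length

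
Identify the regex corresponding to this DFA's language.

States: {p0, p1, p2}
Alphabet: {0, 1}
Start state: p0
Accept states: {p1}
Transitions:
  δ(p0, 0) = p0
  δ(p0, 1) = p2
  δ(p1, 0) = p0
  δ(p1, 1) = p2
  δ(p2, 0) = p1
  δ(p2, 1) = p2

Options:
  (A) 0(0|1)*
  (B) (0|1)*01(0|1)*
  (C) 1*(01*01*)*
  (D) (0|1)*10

Check each option against the DFA on short strings; one disagreement eliminates an option:
  (A) 0(0|1)*: on '0' the DFA goes p0 → p0 and rejects (p0 ∉ Accept), but the regex matches it → eliminate
  (B) (0|1)*01(0|1)*: on '01' the DFA goes p0 → p0 → p2 and rejects (p2 ∉ Accept), but the regex matches it → eliminate
  (C) 1*(01*01*)*: on ε the DFA stays in p0 and rejects (p0 ∉ Accept), but the regex matches it → eliminate
  (D) (0|1)*10: agrees with the DFA on every string of length ≤ 6
Only (D) is consistent with the DFA.
(D) (0|1)*10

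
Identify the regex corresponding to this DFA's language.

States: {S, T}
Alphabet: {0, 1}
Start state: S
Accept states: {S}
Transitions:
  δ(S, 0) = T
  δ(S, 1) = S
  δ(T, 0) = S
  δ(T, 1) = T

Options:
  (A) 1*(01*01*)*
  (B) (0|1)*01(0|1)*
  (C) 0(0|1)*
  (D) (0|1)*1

Check each option against the DFA on short strings; one disagreement eliminates an option:
  (A) 1*(01*01*)*: agrees with the DFA on every string of length ≤ 6
  (B) (0|1)*01(0|1)*: on ε the DFA stays in S and accepts (S ∈ Accept), but the regex does not match it → eliminate
  (C) 0(0|1)*: on ε the DFA stays in S and accepts (S ∈ Accept), but the regex does not match it → eliminate
  (D) (0|1)*1: on ε the DFA stays in S and accepts (S ∈ Accept), but the regex does not match it → eliminate
Only (A) is consistent with the DFA.
(A) 1*(01*01*)*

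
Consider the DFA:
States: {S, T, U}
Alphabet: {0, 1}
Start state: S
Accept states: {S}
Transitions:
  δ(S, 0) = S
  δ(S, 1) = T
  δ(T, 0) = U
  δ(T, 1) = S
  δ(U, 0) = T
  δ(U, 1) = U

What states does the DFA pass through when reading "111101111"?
read '1': S → T
  read '1': T → S
  read '1': S → T
  read '1': T → S
  read '0': S → S
  read '1': S → T
  read '1': T → S
  read '1': S → T
  read '1': T → S
S -> T -> S -> T -> S -> S -> T -> S -> T -> S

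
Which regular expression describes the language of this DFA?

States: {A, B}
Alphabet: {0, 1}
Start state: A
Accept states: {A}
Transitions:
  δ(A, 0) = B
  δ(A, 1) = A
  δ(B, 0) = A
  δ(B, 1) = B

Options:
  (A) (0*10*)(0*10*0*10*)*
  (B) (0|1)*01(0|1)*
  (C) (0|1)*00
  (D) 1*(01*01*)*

Check each option against the DFA on short strings; one disagreement eliminates an option:
  (A) (0*10*)(0*10*0*10*)*: on ε the DFA stays in A and accepts (A ∈ Accept), but the regex does not match it → eliminate
  (B) (0|1)*01(0|1)*: on ε the DFA stays in A and accepts (A ∈ Accept), but the regex does not match it → eliminate
  (C) (0|1)*00: on ε the DFA stays in A and accepts (A ∈ Accept), but the regex does not match it → eliminate
  (D) 1*(01*01*)*: agrees with the DFA on every string of length ≤ 6
Only (D) is consistent with the DFA.
(D) 1*(01*01*)*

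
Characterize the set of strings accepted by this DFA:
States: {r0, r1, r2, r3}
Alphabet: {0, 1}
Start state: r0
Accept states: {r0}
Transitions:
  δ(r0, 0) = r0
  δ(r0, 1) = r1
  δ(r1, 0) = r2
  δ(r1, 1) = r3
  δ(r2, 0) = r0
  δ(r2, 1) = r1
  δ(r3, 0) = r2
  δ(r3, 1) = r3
Testing a few strings:
  '0' → accept
  '110' → reject
  '1' → reject
  '000' → accept
State roles: r0=value ≡ 0 (mod 4); r1=value ≡ 1 (mod 4); r2=value ≡ 2 (mod 4); r3=value ≡ 3 (mod 4)
All binary strings representing a multiple of 4 (read in base 2; leading zeros allowed and ε counts as 0)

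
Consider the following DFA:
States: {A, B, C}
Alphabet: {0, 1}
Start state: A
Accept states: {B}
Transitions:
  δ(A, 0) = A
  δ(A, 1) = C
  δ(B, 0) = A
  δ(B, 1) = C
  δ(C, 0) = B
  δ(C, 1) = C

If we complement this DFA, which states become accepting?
Complement accept states = All states \ Original accept states
= {A, B, C} \ {B}
{A, C}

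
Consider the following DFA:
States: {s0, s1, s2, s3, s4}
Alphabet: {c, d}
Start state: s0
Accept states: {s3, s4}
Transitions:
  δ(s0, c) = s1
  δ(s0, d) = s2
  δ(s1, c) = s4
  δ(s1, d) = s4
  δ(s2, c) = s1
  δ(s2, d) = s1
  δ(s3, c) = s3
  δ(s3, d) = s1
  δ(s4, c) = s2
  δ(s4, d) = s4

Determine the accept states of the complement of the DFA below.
Complement accept states = All states \ Original accept states
= {s0, s1, s2, s3, s4} \ {s3, s4}
{s0, s1, s2}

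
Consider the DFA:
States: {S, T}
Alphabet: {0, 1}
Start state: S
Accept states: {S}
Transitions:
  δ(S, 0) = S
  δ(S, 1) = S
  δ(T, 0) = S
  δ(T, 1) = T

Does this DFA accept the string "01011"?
Processing string "01011":
  S --0--> S
  S --1--> S
  S --0--> S
  S --1--> S
  S --1--> S
Final state: S
Accept states: {S}
Yes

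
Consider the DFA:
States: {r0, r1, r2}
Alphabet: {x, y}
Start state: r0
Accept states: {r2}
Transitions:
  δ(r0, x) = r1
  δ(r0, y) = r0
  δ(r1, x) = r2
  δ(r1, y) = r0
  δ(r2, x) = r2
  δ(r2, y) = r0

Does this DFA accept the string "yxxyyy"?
Processing string "yxxyyy":
  r0 --y--> r0
  r0 --x--> r1
  r1 --x--> r2
  r2 --y--> r0
  r0 --y--> r0
  r0 --y--> r0
Final state: r0
Accept states: {r2}
No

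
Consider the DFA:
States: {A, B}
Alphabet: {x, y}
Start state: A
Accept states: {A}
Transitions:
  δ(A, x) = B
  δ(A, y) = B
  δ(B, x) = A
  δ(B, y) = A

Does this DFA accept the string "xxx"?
Processing string "xxx":
  A --x--> B
  B --x--> A
  A --x--> B
Final state: B
Accept states: {A}
No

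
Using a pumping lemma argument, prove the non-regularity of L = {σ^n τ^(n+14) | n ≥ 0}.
Assume L is regular with pumping length p. Idea: pumping the σ-block breaks the fixed offset of 14.
Choose s = σ^p τ^(p+14) ∈ L. By the pumping lemma, s = xyz with |xy| ≤ p, |y| > 0, so y = σ^k with k ≥ 1. Then xy²z = σ^(p+k) τ^(p+14). For this to be in L we would need p+14 = (p+k)+14, i.e. k = 0, contradicting k ≥ 1. So xy²z ∉ L.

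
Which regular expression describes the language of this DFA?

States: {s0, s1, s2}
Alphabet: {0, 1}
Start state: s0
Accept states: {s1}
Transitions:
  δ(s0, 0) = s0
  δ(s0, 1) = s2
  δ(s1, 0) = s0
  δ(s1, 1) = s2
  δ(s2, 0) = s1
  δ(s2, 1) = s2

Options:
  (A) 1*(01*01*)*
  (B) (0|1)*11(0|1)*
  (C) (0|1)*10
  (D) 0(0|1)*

Check each option against the DFA on short strings; one disagreement eliminates an option:
  (A) 1*(01*01*)*: on ε the DFA stays in s0 and rejects (s0 ∉ Accept), but the regex matches it → eliminate
  (B) (0|1)*11(0|1)*: on '10' the DFA goes s0 → s2 → s1 and accepts (s1 ∈ Accept), but the regex does not match it → eliminate
  (C) (0|1)*10: agrees with the DFA on every string of length ≤ 6
  (D) 0(0|1)*: on '0' the DFA goes s0 → s0 and rejects (s0 ∉ Accept), but the regex matches it → eliminate
Only (C) is consistent with the DFA.
(C) (0|1)*10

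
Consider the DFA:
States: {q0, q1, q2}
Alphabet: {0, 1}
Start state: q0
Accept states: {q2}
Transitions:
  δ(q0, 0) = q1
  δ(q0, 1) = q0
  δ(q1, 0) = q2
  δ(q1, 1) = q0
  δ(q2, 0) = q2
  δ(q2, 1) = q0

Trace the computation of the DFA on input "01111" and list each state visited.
read '0': q0 → q1
  read '1': q1 → q0
  read '1': q0 → q0
  read '1': q0 → q0
  read '1': q0 → q0
q0 -> q1 -> q0 -> q0 -> q0 -> q0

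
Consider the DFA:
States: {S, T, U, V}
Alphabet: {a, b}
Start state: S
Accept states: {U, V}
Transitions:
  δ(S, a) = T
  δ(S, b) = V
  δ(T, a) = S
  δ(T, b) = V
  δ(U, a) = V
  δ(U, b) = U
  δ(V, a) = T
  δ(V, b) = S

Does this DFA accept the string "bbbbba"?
Processing string "bbbbba":
  S --b--> V
  V --b--> S
  S --b--> V
  V --b--> S
  S --b--> V
  V --a--> T
Final state: T
Accept states: {U, V}
No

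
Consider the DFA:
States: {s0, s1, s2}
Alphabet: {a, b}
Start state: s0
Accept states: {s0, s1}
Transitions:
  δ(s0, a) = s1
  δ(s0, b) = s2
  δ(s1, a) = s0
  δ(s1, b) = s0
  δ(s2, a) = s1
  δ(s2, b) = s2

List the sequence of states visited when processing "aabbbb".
read 'a': s0 → s1
  read 'a': s1 → s0
  read 'b': s0 → s2
  read 'b': s2 → s2
  read 'b': s2 → s2
  read 'b': s2 → s2
s0 -> s1 -> s0 -> s2 -> s2 -> s2 -> s2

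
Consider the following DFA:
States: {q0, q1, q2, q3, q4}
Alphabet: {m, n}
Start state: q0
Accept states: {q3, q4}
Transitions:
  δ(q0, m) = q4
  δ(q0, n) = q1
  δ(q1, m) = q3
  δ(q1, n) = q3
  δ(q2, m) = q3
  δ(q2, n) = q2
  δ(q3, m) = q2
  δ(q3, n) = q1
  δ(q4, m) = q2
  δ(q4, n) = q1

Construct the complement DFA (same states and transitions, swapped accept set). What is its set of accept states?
Complement accept states = All states \ Original accept states
= {q0, q1, q2, q3, q4} \ {q3, q4}
{q0, q1, q2}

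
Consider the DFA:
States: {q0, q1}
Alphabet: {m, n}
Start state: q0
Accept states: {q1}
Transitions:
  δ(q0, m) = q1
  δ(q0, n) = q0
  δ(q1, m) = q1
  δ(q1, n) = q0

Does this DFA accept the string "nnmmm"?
Processing string "nnmmm":
  q0 --n--> q0
  q0 --n--> q0
  q0 --m--> q1
  q1 --m--> q1
  q1 --m--> q1
Final state: q1
Accept states: {q1}
Yes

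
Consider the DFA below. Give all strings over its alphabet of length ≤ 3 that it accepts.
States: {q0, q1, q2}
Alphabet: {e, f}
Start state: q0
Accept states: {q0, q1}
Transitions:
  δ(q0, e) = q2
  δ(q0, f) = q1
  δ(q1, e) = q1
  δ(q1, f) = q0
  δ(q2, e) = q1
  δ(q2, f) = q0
ε, f, ee, ef, fe, ff, eee, eef, eff, fee, fef, fff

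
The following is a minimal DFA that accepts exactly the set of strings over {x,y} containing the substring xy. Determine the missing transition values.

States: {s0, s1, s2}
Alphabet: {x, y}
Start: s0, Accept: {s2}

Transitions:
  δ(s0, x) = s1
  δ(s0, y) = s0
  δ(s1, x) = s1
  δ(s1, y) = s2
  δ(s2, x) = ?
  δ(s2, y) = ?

From the language and accept set, identify what each state tracks — s0: no x seen yet; s1: seen a x, waiting for y; s2: substring xy seen.
Each missing δ(q, a) is the state matching the new tracked value after reading a.
δ(s2, x) = s2; δ(s2, y) = s2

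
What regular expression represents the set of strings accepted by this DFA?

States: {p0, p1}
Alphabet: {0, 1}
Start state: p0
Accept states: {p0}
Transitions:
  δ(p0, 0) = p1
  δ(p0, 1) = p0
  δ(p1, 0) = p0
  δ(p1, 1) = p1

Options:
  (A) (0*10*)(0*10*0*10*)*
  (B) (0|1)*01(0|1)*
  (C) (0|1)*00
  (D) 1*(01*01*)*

Check each option against the DFA on short strings; one disagreement eliminates an option:
  (A) (0*10*)(0*10*0*10*)*: on ε the DFA stays in p0 and accepts (p0 ∈ Accept), but the regex does not match it → eliminate
  (B) (0|1)*01(0|1)*: on ε the DFA stays in p0 and accepts (p0 ∈ Accept), but the regex does not match it → eliminate
  (C) (0|1)*00: on ε the DFA stays in p0 and accepts (p0 ∈ Accept), but the regex does not match it → eliminate
  (D) 1*(01*01*)*: agrees with the DFA on every string of length ≤ 6
Only (D) is consistent with the DFA.
(D) 1*(01*01*)*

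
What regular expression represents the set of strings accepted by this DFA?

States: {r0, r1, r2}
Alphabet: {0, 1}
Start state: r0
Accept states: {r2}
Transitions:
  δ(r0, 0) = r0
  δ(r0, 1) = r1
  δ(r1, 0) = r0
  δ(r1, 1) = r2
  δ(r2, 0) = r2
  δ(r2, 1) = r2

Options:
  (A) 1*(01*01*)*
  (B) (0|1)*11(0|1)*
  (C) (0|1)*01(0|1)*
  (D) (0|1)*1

Check each option against the DFA on short strings; one disagreement eliminates an option:
  (A) 1*(01*01*)*: on ε the DFA stays in r0 and rejects (r0 ∉ Accept), but the regex matches it → eliminate
  (B) (0|1)*11(0|1)*: agrees with the DFA on every string of length ≤ 6
  (C) (0|1)*01(0|1)*: on '01' the DFA goes r0 → r0 → r1 and rejects (r1 ∉ Accept), but the regex matches it → eliminate
  (D) (0|1)*1: on '1' the DFA goes r0 → r1 and rejects (r1 ∉ Accept), but the regex matches it → eliminate
Only (B) is consistent with the DFA.
(B) (0|1)*11(0|1)*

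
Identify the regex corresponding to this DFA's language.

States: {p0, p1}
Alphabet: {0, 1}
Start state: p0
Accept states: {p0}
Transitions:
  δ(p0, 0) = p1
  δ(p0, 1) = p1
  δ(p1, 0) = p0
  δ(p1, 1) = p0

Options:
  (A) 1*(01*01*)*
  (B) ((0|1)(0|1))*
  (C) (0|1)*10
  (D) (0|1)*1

Check each option against the DFA on short strings; one disagreement eliminates an option:
  (A) 1*(01*01*)*: on '1' the DFA goes p0 → p1 and rejects (p1 ∉ Accept), but the regex matches it → eliminate
  (B) ((0|1)(0|1))*: agrees with the DFA on every string of length ≤ 6
  (C) (0|1)*10: on ε the DFA stays in p0 and accepts (p0 ∈ Accept), but the regex does not match it → eliminate
  (D) (0|1)*1: on ε the DFA stays in p0 and accepts (p0 ∈ Accept), but the regex does not match it → eliminate
Only (B) is consistent with the DFA.
(B) ((0|1)(0|1))*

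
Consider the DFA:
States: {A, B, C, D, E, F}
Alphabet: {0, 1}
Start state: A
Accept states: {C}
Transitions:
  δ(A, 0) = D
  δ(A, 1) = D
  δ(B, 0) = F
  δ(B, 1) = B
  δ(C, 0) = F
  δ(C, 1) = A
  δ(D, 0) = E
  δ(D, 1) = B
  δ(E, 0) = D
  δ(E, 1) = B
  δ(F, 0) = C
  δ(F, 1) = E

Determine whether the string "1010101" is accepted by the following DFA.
Processing string "1010101":
  A --1--> D
  D --0--> E
  E --1--> B
  B --0--> F
  F --1--> E
  E --0--> D
  D --1--> B
Final state: B
Accept states: {C}
No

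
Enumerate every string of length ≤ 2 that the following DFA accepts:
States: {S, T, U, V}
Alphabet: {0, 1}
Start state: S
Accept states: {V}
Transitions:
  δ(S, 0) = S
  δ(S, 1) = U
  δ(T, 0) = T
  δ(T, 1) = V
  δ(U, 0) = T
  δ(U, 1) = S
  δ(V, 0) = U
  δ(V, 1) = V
None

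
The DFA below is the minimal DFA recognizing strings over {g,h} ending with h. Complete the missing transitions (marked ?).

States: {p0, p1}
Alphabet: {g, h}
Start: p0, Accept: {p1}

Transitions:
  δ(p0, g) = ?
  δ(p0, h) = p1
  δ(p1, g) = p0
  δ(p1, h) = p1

From the language and accept set, identify what each state tracks — p0: last symbol not h; p1: last symbol is h.
Each missing δ(q, a) is the state matching the new tracked value after reading a.
δ(p0, g) = p0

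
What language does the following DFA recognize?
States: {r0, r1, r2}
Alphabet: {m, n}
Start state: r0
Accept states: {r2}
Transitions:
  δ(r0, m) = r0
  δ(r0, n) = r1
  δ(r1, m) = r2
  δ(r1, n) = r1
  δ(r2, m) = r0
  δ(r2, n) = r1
Testing a few strings:
  'n' → reject
  'mnmn' → reject
  'mmnn' → reject
  'm' → reject
State roles: r0=no suffix match; r1=one trailing n; r2=suffix is nm
All strings over {m,n} ending with nm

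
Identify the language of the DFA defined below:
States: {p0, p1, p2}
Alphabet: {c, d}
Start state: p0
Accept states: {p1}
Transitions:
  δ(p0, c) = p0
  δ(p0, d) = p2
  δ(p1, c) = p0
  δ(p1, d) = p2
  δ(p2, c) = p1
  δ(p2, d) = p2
Testing a few strings:
  'dc' → accept
  'c' → reject
  'dccd' → reject
  'dcdc' → accept
State roles: p0=no suffix match; p1=suffix is dc; p2=one trailing d
All strings over {c,d} ending with dc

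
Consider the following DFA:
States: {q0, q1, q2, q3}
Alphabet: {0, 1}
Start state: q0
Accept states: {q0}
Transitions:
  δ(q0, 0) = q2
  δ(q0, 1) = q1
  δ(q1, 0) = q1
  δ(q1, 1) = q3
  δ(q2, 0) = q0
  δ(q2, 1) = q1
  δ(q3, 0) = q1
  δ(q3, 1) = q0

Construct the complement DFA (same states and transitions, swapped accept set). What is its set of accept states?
Complement accept states = All states \ Original accept states
= {q0, q1, q2, q3} \ {q0}
{q1, q2, q3}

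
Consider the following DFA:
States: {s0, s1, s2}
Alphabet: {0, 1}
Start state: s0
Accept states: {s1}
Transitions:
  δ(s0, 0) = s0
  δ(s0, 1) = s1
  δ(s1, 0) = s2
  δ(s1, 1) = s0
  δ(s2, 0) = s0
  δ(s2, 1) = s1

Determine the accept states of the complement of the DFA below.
Complement accept states = All states \ Original accept states
= {s0, s1, s2} \ {s1}
{s0, s2}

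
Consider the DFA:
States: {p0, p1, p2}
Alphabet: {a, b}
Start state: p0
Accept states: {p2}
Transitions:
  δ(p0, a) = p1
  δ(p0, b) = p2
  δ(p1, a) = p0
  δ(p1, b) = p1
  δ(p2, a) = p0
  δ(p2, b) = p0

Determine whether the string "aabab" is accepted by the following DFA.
Processing string "aabab":
  p0 --a--> p1
  p1 --a--> p0
  p0 --b--> p2
  p2 --a--> p0
  p0 --b--> p2
Final state: p2
Accept states: {p2}
Yes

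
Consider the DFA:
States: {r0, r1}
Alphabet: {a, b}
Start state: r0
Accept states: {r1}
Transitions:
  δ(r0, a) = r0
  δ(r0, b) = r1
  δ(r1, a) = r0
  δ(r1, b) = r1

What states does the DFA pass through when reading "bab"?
read 'b': r0 → r1
  read 'a': r1 → r0
  read 'b': r0 → r1
r0 -> r1 -> r0 -> r1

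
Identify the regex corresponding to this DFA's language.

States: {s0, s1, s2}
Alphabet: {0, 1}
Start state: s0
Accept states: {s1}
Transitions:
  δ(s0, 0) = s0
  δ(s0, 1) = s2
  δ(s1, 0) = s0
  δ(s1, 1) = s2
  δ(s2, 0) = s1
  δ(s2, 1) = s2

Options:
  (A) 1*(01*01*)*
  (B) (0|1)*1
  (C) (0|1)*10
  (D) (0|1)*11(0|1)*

Check each option against the DFA on short strings; one disagreement eliminates an option:
  (A) 1*(01*01*)*: on ε the DFA stays in s0 and rejects (s0 ∉ Accept), but the regex matches it → eliminate
  (B) (0|1)*1: on '1' the DFA goes s0 → s2 and rejects (s2 ∉ Accept), but the regex matches it → eliminate
  (C) (0|1)*10: agrees with the DFA on every string of length ≤ 6
  (D) (0|1)*11(0|1)*: on '10' the DFA goes s0 → s2 → s1 and accepts (s1 ∈ Accept), but the regex does not match it → eliminate
Only (C) is consistent with the DFA.
(C) (0|1)*10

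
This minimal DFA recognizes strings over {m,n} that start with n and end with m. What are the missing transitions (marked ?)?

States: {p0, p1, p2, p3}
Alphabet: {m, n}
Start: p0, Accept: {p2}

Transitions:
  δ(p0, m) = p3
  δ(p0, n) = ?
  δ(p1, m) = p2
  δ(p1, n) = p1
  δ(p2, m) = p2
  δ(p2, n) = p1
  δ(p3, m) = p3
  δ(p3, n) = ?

From the language and accept set, identify what each state tracks — p0: no input read; p1: started with n, last symbol n; p2: started with n, last symbol m; p3: started with m (dead).
Each missing δ(q, a) is the state matching the new tracked value after reading a.
δ(p0, n) = p1; δ(p3, n) = p3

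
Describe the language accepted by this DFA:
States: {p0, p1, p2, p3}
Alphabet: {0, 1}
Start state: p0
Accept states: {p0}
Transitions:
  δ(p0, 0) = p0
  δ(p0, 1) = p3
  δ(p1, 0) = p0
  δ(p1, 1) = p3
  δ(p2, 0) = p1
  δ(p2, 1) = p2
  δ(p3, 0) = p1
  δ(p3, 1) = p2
Testing a few strings:
  '00' → accept
  '01' → reject
  '11' → reject
  '111' → reject
State roles: p0=value ≡ 0 (mod 4); p1=value ≡ 2 (mod 4); p2=value ≡ 3 (mod 4); p3=value ≡ 1 (mod 4)
All binary strings representing a multiple of 4 (read in base 2; leading zeros allowed and ε counts as 0)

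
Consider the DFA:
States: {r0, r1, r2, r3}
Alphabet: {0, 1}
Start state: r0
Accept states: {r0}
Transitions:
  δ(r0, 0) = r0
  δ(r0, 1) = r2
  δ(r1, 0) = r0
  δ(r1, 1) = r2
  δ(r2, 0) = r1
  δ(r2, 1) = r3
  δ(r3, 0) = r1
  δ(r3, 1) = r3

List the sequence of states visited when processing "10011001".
read '1': r0 → r2
  read '0': r2 → r1
  read '0': r1 → r0
  read '1': r0 → r2
  read '1': r2 → r3
  read '0': r3 → r1
  read '0': r1 → r0
  read '1': r0 → r2
r0 -> r2 -> r1 -> r0 -> r2 -> r3 -> r1 -> r0 -> r2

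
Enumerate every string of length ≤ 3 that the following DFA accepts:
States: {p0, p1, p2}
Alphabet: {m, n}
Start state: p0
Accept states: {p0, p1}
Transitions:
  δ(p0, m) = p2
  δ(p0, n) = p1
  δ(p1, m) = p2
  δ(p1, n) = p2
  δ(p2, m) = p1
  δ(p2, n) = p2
ε, n, mm, mnm, nmm, nnm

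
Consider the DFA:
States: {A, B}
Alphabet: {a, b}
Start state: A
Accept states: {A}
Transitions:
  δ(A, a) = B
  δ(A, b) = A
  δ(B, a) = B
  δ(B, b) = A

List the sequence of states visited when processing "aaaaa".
read 'a': A → B
  read 'a': B → B
  read 'a': B → B
  read 'a': B → B
  read 'a': B → B
A -> B -> B -> B -> B -> B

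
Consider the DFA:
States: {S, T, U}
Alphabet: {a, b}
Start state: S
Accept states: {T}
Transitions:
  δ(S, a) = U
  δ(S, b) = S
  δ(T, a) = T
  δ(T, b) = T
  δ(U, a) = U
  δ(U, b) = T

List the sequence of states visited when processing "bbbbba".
read 'b': S → S
  read 'b': S → S
  read 'b': S → S
  read 'b': S → S
  read 'b': S → S
  read 'a': S → U
S -> S -> S -> S -> S -> S -> U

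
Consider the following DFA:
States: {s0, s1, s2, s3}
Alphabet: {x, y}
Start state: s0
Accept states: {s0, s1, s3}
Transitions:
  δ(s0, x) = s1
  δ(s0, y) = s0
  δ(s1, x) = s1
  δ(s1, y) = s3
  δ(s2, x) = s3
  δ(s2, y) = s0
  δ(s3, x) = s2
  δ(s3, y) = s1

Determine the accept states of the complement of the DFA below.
Complement accept states = All states \ Original accept states
= {s0, s1, s2, s3} \ {s0, s1, s3}
{s2}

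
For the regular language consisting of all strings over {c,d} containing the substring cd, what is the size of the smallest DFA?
By Myhill–Nerode, count the distinguishable equivalence classes: three classes — no c yet / c seen but no cd / cd seen.
3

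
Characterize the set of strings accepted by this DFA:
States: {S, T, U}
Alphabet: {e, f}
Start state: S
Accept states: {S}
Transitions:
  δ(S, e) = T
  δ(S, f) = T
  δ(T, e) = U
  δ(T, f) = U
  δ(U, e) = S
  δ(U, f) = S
Testing a few strings:
  'ef' → reject
  'f' → reject
  'ff' → reject
  'eef' → accept
State roles: S=length ≡ 0 (mod 3); T=length ≡ 1 (mod 3); U=length ≡ 2 (mod 3)
All strings over {e,f} whose length is a multiple of 3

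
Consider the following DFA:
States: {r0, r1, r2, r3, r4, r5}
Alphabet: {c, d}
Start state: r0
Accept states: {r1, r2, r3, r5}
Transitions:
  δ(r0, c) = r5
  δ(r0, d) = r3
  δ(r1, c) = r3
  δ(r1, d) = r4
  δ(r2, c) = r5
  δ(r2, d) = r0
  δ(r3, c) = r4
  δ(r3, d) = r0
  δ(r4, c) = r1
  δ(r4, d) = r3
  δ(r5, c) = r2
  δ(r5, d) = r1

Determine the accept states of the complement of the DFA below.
Complement accept states = All states \ Original accept states
= {r0, r1, r2, r3, r4, r5} \ {r1, r2, r3, r5}
{r0, r4}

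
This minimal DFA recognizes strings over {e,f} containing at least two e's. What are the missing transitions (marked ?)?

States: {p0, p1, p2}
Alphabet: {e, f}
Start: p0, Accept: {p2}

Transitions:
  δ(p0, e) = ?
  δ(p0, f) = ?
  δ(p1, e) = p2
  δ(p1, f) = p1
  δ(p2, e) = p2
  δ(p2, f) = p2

From the language and accept set, identify what each state tracks — p0: zero e's seen; p1: one e seen; p2: ≥ two e's seen.
Each missing δ(q, a) is the state matching the new tracked value after reading a.
δ(p0, e) = p1; δ(p0, f) = p0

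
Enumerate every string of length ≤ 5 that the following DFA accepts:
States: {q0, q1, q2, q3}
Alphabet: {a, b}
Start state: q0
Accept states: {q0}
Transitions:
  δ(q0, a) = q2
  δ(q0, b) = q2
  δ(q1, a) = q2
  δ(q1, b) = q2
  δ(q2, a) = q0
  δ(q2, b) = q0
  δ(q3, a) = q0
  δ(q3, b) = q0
ε, aa, ab, ba, bb, aaaa, aaab, aaba, aabb, abaa, abab, abba, abbb, baaa, baab, baba, babb, bbaa, bbab, bbba, bbbb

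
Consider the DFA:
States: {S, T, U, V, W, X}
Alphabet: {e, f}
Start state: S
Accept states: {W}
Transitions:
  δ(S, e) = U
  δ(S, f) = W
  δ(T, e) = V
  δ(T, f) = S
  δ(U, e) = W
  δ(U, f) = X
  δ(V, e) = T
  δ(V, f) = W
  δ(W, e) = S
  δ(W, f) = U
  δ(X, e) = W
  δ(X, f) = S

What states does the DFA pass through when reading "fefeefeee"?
read 'f': S → W
  read 'e': W → S
  read 'f': S → W
  read 'e': W → S
  read 'e': S → U
  read 'f': U → X
  read 'e': X → W
  read 'e': W → S
  read 'e': S → U
S -> W -> S -> W -> S -> U -> X -> W -> S -> U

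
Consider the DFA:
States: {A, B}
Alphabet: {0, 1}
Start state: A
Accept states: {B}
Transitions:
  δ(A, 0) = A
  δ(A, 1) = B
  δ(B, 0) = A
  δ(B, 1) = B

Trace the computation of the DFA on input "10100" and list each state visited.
read '1': A → B
  read '0': B → A
  read '1': A → B
  read '0': B → A
  read '0': A → A
A -> B -> A -> B -> A -> A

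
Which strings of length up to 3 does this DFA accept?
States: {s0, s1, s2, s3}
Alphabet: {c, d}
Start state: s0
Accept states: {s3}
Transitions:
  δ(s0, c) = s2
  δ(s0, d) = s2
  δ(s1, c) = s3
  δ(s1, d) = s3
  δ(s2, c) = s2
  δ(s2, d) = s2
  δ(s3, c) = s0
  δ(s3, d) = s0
None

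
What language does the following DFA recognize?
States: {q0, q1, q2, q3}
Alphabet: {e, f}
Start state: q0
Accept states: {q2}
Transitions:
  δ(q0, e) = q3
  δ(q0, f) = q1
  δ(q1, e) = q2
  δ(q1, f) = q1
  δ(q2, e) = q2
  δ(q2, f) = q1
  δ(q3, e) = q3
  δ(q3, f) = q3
Testing a few strings:
  'fffe' → accept
  'fef' → reject
  'e' → reject
  'fee' → accept
State roles: q0=no input read; q1=started with f, last symbol f; q2=started with f, last symbol e; q3=started with e (dead)
All strings over {e,f} that start with f and end with e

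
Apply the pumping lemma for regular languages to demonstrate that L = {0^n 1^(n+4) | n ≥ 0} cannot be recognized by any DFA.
Assume L is regular with pumping length p. Idea: pumping the 0-block breaks the fixed offset of 4.
Choose s = 0^p 1^(p+4) ∈ L. By the pumping lemma, s = xyz with |xy| ≤ p, |y| > 0, so y = 0^k with k ≥ 1. Then xy²z = 0^(p+k) 1^(p+4). For this to be in L we would need p+4 = (p+k)+4, i.e. k = 0, contradicting k ≥ 1. So xy²z ∉ L.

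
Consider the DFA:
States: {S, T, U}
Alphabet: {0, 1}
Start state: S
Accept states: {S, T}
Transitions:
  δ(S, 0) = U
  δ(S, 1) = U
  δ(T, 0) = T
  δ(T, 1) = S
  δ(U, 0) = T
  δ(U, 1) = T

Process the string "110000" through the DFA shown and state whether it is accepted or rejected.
Processing string "110000":
  S --1--> U
  U --1--> T
  T --0--> T
  T --0--> T
  T --0--> T
  T --0--> T
Final state: T
Accept states: {S, T}
Yes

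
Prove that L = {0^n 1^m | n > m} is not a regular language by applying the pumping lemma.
Assume L is regular with pumping length p. Idea: pumping down the 0-block drops the 0-count to at most the 1-count.
Choose s = 0^(p+1) 1^p ∈ L (|s| = 2p+1 ≥ p). By the pumping lemma, s = xyz with |xy| ≤ p, |y| > 0, so y = 0^k with k ≥ 1. Take i = 0: xz = 0^(p+1−k) 1^p. Since k ≥ 1, p+1−k ≤ p, so the number of 0's is no longer strictly greater than the number of 1's, hence xz ∉ L.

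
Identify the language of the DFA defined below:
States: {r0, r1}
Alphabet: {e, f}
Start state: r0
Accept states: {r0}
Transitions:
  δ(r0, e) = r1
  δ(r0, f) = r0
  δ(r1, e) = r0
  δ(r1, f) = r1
Testing a few strings:
  'e' → reject
  'f' → accept
  'eff' → reject
  'ffe' → reject
State roles: r0=even number of e's so far; r1=odd number of e's so far
All strings over {e,f} with an even number of e's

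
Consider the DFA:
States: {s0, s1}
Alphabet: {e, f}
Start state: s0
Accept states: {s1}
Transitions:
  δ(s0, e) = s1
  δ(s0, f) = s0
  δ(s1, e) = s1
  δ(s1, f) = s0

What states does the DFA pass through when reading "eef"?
read 'e': s0 → s1
  read 'e': s1 → s1
  read 'f': s1 → s0
s0 -> s1 -> s1 -> s0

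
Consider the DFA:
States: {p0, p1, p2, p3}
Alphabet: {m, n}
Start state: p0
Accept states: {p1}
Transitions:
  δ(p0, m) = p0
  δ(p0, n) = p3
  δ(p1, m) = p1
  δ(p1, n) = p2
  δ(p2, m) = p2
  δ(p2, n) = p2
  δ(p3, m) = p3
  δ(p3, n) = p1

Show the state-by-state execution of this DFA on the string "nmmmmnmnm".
read 'n': p0 → p3
  read 'm': p3 → p3
  read 'm': p3 → p3
  read 'm': p3 → p3
  read 'm': p3 → p3
  read 'n': p3 → p1
  read 'm': p1 → p1
  read 'n': p1 → p2
  read 'm': p2 → p2
p0 -> p3 -> p3 -> p3 -> p3 -> p3 -> p1 -> p1 -> p2 -> p2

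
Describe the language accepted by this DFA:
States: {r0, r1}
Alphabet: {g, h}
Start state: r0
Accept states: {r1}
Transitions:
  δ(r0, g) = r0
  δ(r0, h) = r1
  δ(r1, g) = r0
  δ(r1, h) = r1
Testing a few strings:
  'g' → reject
  'hhg' → reject
  'gh' → accept
  'ghg' → reject
State roles: r0=last symbol not h; r1=last symbol is h
All strings over {g,h} ending with h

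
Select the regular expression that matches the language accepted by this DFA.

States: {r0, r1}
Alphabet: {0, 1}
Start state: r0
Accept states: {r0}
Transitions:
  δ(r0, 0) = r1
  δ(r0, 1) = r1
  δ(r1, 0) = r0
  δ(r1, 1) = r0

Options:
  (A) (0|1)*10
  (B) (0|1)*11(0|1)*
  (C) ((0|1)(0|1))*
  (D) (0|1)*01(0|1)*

Check each option against the DFA on short strings; one disagreement eliminates an option:
  (A) (0|1)*10: on ε the DFA stays in r0 and accepts (r0 ∈ Accept), but the regex does not match it → eliminate
  (B) (0|1)*11(0|1)*: on ε the DFA stays in r0 and accepts (r0 ∈ Accept), but the regex does not match it → eliminate
  (C) ((0|1)(0|1))*: agrees with the DFA on every string of length ≤ 6
  (D) (0|1)*01(0|1)*: on ε the DFA stays in r0 and accepts (r0 ∈ Accept), but the regex does not match it → eliminate
Only (C) is consistent with the DFA.
(C) ((0|1)(0|1))*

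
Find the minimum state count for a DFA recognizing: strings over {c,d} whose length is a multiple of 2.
By Myhill–Nerode, count the distinguishable equivalence classes: 2 classes — one per residue of the length mod 2; class i is distinguished from class j by any string of length (2 − i) mod 2.
2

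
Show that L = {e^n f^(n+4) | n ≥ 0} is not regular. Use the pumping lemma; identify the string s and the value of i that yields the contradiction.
Assume L is regular with pumping length p. Idea: pumping the e-block breaks the fixed offset of 4.
Choose s = e^p f^(p+4) ∈ L. By the pumping lemma, s = xyz with |xy| ≤ p, |y| > 0, so y = e^k with k ≥ 1. Then xy²z = e^(p+k) f^(p+4). For this to be in L we would need p+4 = (p+k)+4, i.e. k = 0, contradicting k ≥ 1. So xy²z ∉ L.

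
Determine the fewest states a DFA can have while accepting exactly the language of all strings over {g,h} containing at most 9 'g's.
By Myhill–Nerode, count the distinguishable equivalence classes: 11 classes — having seen 0, 1, …, 9, or >9 copies of 'g'; counts 0 through 9 are accepting and >9 is dead.
11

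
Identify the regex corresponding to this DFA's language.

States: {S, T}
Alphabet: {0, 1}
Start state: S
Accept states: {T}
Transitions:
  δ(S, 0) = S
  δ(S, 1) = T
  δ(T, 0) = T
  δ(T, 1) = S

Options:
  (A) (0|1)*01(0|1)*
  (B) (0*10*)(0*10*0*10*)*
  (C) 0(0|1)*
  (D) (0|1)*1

Check each option against the DFA on short strings; one disagreement eliminates an option:
  (A) (0|1)*01(0|1)*: on '1' the DFA goes S → T and accepts (T ∈ Accept), but the regex does not match it → eliminate
  (B) (0*10*)(0*10*0*10*)*: agrees with the DFA on every string of length ≤ 6
  (C) 0(0|1)*: on '0' the DFA goes S → S and rejects (S ∉ Accept), but the regex matches it → eliminate
  (D) (0|1)*1: on '10' the DFA goes S → T → T and accepts (T ∈ Accept), but the regex does not match it → eliminate
Only (B) is consistent with the DFA.
(B) (0*10*)(0*10*0*10*)*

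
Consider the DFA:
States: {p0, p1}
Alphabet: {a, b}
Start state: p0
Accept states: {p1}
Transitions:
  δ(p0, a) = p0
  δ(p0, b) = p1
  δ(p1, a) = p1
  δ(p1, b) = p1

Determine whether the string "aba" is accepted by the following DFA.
Processing string "aba":
  p0 --a--> p0
  p0 --b--> p1
  p1 --a--> p1
Final state: p1
Accept states: {p1}
Yes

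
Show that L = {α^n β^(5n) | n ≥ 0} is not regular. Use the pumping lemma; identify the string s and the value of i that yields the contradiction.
Assume L is regular with pumping length p. Idea: pumping the α-block breaks the 1:5 ratio.
Choose s = α^p β^(5p) (length 6p ≥ p). By the pumping lemma, s = xyz with |xy| ≤ p, |y| > 0, so y = α^k with k ≥ 1. Then xy²z = α^(p+k) β^(5p). For this to be in L we would need 5p = 5(p+k), i.e. 5k = 0, contradicting k ≥ 1. So xy²z ∉ L.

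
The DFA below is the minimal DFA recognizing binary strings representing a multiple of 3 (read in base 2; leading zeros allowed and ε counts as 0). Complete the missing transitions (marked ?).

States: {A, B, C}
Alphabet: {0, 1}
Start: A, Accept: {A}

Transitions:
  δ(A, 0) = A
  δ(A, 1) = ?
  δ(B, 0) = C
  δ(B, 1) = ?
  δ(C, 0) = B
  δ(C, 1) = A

From the language and accept set, identify what each state tracks — A: value ≡ 0 (mod 3); B: value ≡ 2 (mod 3); C: value ≡ 1 (mod 3).
Each missing δ(q, a) is the state matching the new tracked value after reading a.
δ(A, 1) = C; δ(B, 1) = B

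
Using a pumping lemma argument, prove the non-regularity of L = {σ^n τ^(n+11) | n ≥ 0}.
Assume L is regular with pumping length p. Idea: pumping the σ-block breaks the fixed offset of 11.
Choose s = σ^p τ^(p+11) ∈ L. By the pumping lemma, s = xyz with |xy| ≤ p, |y| > 0, so y = σ^k with k ≥ 1. Then xy²z = σ^(p+k) τ^(p+11). For this to be in L we would need p+11 = (p+k)+11, i.e. k = 0, contradicting k ≥ 1. So xy²z ∉ L.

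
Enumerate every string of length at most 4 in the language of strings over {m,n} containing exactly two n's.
nn, mnn, nmn, nnm, mmnn, mnmn, mnnm, nmmn, nmnm, nnmm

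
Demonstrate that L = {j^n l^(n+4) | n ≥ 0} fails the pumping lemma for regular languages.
Assume L is regular with pumping length p. Idea: pumping the j-block breaks the fixed offset of 4.
Choose s = j^p l^(p+4) ∈ L. By the pumping lemma, s = xyz with |xy| ≤ p, |y| > 0, so y = j^k with k ≥ 1. Then xy²z = j^(p+k) l^(p+4). For this to be in L we would need p+4 = (p+k)+4, i.e. k = 0, contradicting k ≥ 1. So xy²z ∉ L.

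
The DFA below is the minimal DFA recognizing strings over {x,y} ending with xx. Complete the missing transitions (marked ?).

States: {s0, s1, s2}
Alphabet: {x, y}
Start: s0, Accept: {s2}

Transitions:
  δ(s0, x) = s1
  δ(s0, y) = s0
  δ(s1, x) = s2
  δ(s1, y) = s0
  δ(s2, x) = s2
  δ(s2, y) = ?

From the language and accept set, identify what each state tracks — s0: last symbol not x; s1: one trailing x; s2: two trailing x's.
Each missing δ(q, a) is the state matching the new tracked value after reading a.
δ(s2, y) = s0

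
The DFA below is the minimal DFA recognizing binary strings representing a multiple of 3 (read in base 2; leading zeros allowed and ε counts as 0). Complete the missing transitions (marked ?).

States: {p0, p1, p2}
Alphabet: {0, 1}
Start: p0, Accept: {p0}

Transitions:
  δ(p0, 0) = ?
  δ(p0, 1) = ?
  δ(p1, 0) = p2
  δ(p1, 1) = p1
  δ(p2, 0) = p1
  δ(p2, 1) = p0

From the language and accept set, identify what each state tracks — p0: value ≡ 0 (mod 3); p1: value ≡ 2 (mod 3); p2: value ≡ 1 (mod 3).
Each missing δ(q, a) is the state matching the new tracked value after reading a.
δ(p0, 0) = p0; δ(p0, 1) = p2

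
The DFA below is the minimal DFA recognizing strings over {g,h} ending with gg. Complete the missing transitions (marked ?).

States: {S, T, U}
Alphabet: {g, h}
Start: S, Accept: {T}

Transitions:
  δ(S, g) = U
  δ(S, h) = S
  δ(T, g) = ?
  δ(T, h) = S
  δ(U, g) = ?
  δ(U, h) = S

From the language and accept set, identify what each state tracks — S: last symbol not g; T: two trailing g's; U: one trailing g.
Each missing δ(q, a) is the state matching the new tracked value after reading a.
δ(T, g) = T; δ(U, g) = T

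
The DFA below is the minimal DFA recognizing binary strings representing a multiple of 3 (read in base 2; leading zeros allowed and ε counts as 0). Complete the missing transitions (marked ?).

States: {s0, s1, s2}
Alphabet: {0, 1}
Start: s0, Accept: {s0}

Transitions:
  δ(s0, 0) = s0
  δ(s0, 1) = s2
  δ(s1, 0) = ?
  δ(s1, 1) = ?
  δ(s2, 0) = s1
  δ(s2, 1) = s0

From the language and accept set, identify what each state tracks — s0: value ≡ 0 (mod 3); s1: value ≡ 2 (mod 3); s2: value ≡ 1 (mod 3).
Each missing δ(q, a) is the state matching the new tracked value after reading a.
δ(s1, 0) = s2; δ(s1, 1) = s1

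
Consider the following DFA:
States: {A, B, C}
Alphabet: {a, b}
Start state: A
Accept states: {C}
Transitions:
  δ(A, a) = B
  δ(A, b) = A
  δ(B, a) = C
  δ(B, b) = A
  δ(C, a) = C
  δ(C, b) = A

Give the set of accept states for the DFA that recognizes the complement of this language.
Complement accept states = All states \ Original accept states
= {A, B, C} \ {C}
{A, B}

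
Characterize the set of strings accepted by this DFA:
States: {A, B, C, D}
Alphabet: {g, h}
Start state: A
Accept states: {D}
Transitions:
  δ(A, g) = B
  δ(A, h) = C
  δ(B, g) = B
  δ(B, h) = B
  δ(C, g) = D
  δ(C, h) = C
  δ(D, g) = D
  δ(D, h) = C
Testing a few strings:
  'h' → reject
  'gh' → reject
  'hgg' → accept
  'hh' → reject
State roles: A=no input read; B=started with g (dead); C=started with h, last symbol h; D=started with h, last symbol g
All strings over {g,h} that start with h and end with g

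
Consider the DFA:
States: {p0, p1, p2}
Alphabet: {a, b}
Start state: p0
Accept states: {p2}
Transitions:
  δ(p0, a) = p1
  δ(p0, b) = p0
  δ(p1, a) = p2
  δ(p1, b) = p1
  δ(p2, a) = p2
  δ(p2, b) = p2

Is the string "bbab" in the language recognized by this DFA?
Processing string "bbab":
  p0 --b--> p0
  p0 --b--> p0
  p0 --a--> p1
  p1 --b--> p1
Final state: p1
Accept states: {p2}
No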